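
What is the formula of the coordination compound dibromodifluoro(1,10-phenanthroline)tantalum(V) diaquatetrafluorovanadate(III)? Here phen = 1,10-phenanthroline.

[TaBr2F2(phen)][VF4(H2O)2]

Cation [Ta…]: ligand charges -4, Ta(V) ⇒ ion charge 1+.
Anion [V…]: ligand charges -4, V(III) ⇒ ion charge 1−.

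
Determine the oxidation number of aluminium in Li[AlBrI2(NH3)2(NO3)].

+3

1 lithium outside the brackets (+1 each) → the complex ion is 1−.
Ligand charges: 1×NO3 = -1; 1×Br = -1; 2×NH3 neutral; 2×I = -2; sum -4.
Al + (-4) = 1− ⇒ Al is +3.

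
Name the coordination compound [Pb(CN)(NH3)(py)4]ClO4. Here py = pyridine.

amminecyanotetrakis(pyridine)lead(II) perchlorate

The 1 perchlorate counter-ion carries a total charge of -1, so each complex ion is 1+.
Ligand charges: 1×ammine (neutral), 4×pyridine (neutral), 1×cyano (-1 each); total -1. So Pb + (-1) = 1+, giving Pb = +2.
Ligands are named alphabetically: ammine before cyano before pyridine.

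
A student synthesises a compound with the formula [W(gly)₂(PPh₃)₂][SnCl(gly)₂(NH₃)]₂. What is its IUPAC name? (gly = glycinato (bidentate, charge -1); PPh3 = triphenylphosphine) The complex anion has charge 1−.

Both ions are complex: the cation is named first with the plain metal name, the anion second with the -ate form; each ion's ligands are alphabetised independently.
The complex anion is given as 1−; its ligand charges sum to -3, so Sn = +2.
With 2 anions per cation, the cation must be 2×1 = 2+.
Cation: ligand charges sum to -2; for the ion to be 2+, W = +4.

bis(glycinato)bis(triphenylphosphine)tungsten(IV) amminechlorobis(glycinato)stannate(II)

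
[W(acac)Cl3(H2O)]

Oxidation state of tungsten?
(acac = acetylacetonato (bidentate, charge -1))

No counter-ion: the bracketed complex is neutral.
Ligand charges: 3×Cl = -3; 1×H2O neutral; 1×acac = -1; sum -4.
W + (-4) = 0 ⇒ W is +4.

+4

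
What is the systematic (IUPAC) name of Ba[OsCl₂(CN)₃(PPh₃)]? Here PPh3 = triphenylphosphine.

barium dichlorotricyano(triphenylphosphine)osmate(III)

The 1 barium counter-ion carries a total charge of +2, so each complex ion is 2−.
Ligand charges: 1×triphenylphosphine (neutral), 3×cyano (-1 each), 2×chloro (-1 each); total -5. So Os + (-5) = 2−, giving Os = +3.
The complex ion is anionic, so osmium takes the -ate form osmate(III).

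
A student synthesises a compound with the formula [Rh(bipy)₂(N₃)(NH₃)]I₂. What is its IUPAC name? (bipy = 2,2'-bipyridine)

The 2 iodide counter-ions carry a total charge of -2, so each complex ion is 2+.
Ligand charges: 1×ammine (neutral), 2×2,2'-bipyridine (neutral), 1×azido (-1 each); total -1. So Rh + (-1) = 2+, giving Rh = +3.
Ligands are named alphabetically: ammine before azido before bipyridine.

ammineazidobis(2,2'-bipyridine)rhodium(III) iodide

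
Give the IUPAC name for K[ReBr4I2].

The 1 potassium counter-ion carries a total charge of +1, so each complex ion is 1−.
Ligand charges: 2×iodo (-1 each), 4×bromo (-1 each); total -6. So Re + (-6) = 1−, giving Re = +5.
The complex ion is anionic, so rhenium takes the -ate form rhenate(V).

potassium tetrabromodiiodorhenate(V)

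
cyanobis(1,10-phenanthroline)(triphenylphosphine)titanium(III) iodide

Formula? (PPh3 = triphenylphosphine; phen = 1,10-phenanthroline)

[Ti(CN)(phen)2(PPh3)]I2

Ligands: 1 cyano (CN, -1), 1 triphenylphosphine (PPh3, neutral), 2 1,10-phenanthroline (phen, neutral). Ligand charge sum = -1.
With Ti in oxidation state +3, the complex ion is [Ti...]^2+.
Charge balance with iodide (-1) requires 1 complex ion per 2 iodide.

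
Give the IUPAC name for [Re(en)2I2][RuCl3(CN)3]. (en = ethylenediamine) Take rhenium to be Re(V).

bis(ethylenediamine)diiodorhenium(V) trichlorotricyanoruthenate(III)

Both ions are complex: the cation is named first with the plain metal name, the anion second with the -ate form; each ion's ligands are alphabetised independently.
Re is given as +5; the cation's ligand charges sum to -2, so the complex cation is 3+.
A 1:1 salt means the anion carries the equal and opposite charge, 3−.
Anion: ligand charges sum to -6; for the ion to be 3−, Ru = +3.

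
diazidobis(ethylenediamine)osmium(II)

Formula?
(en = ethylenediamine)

Ligands: 2 ethylenediamine (en, neutral), 2 azido (N3, -1). Ligand charge sum = -2.
With Os in oxidation state +2, the complex ion is [Os...].

[Os(en)2(N3)2]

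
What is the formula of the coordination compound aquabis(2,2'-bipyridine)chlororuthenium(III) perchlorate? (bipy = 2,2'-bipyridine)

Ligands: 1 chloro (Cl, -1), 1 aqua (H2O, neutral), 2 2,2'-bipyridine (bipy, neutral). Ligand charge sum = -1.
With Ru in oxidation state +3, the complex ion is [Ru...]^2+.
Charge balance with perchlorate (-1) requires 1 complex ion per 2 perchlorate.

[Ru(bipy)2Cl(H2O)](ClO4)2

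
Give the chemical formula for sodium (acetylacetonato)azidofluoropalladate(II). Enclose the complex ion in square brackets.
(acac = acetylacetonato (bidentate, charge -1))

Ligands: 1 acetylacetonato (acac, -1), 1 azido (N3, -1), 1 fluoro (F, -1). Ligand charge sum = -3.
Charge balance with sodium (+1) requires 1 complex ion per 1 sodium.

Na[Pd(acac)F(N3)]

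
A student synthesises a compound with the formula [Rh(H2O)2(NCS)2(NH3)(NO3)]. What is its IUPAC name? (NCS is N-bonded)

There is no counter-ion, so the complex is neutral overall.
Ligand charges: 1×ammine (neutral), 2×aqua (neutral), 1×nitrato (-1 each), 2×isothiocyanato (-1 each); total -3. So Rh + (-3) = 0, giving Rh = +3.
Ligands are named alphabetically: ammine before aqua before isothiocyanato before nitrato.

amminediaquadiisothiocyanatonitratorhodium(III)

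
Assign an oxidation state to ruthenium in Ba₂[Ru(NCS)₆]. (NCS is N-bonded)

+2

2 barium outside the brackets (+2 each) → the complex ion is 4−.
Ligand charges: 6×NCS = -6; sum -6.
Ru + (-6) = 4− ⇒ Ru is +2.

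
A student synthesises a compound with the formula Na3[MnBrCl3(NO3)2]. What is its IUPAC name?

The 3 sodium counter-ions carry a total charge of +3, so each complex ion is 3−.
Ligand charges: 1×bromo (-1 each), 3×chloro (-1 each), 2×nitrato (-1 each); total -6. So Mn + (-6) = 3−, giving Mn = +3.
The complex ion is anionic, so manganese takes the -ate form manganate(III).

sodium bromotrichlorodinitratomanganate(III)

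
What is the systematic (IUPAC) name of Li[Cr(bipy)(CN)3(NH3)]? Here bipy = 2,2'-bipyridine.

lithium ammine(2,2'-bipyridine)tricyanochromate(II)

The 1 lithium counter-ion carries a total charge of +1, so each complex ion is 1−.
Ligand charges: 1×ammine (neutral), 3×cyano (-1 each), 1×2,2'-bipyridine (neutral); total -3. So Cr + (-3) = 1−, giving Cr = +2.
The complex ion is anionic, so chromium takes the -ate form chromate(II).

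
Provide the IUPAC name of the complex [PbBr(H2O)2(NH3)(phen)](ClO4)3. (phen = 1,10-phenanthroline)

amminediaquabromo(1,10-phenanthroline)lead(IV) perchlorate

The 3 perchlorate counter-ions carry a total charge of -3, so each complex ion is 3+.
Ligand charges: 1×bromo (-1 each), 2×aqua (neutral), 1×1,10-phenanthroline (neutral), 1×ammine (neutral); total -1. So Pb + (-1) = 3+, giving Pb = +4.
Ligands are named alphabetically: ammine before aqua before bromo before phenanthroline.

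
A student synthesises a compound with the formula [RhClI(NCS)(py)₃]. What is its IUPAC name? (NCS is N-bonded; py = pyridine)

There is no counter-ion, so the complex is neutral overall.
Ligand charges: 1×isothiocyanato (-1 each), 1×iodo (-1 each), 3×pyridine (neutral), 1×chloro (-1 each); total -3. So Rh + (-3) = 0, giving Rh = +3.
Ligands are named alphabetically: chloro before iodo before isothiocyanato before pyridine.

chloroiodoisothiocyanatotris(pyridine)rhodium(III)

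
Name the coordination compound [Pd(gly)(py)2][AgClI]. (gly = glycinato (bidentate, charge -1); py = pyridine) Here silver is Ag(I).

Both ions are complex: the cation is named first with the plain metal name, the anion second with the -ate form; each ion's ligands are alphabetised independently.
Ag is given as +1; the anion's ligand charges sum to -2, so the complex anion is 1−.
A 1:1 salt means the cation carries the equal and opposite charge, 1+.
Cation: ligand charges sum to -1; for the ion to be 1+, Pd = +2.

(glycinato)bis(pyridine)palladium(II) chloroiodoargentate(I)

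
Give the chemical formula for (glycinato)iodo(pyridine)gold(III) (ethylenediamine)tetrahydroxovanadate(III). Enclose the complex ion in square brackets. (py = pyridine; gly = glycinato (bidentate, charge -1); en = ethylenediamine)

Cation [Au…]: ligand charges -2, Au(III) ⇒ ion charge 1+.
Anion [V…]: ligand charges -4, V(III) ⇒ ion charge 1−.
One 1+ cation balances one 1− anion.

[Au(gly)I(py)][V(en)(OH)4]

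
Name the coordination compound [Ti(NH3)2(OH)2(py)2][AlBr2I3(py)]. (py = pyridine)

diamminedihydroxobis(pyridine)titanium(IV) dibromotriiodo(pyridine)aluminate(III)

Both ions are complex: the cation is named first with the plain metal name, the anion second with the -ate form; each ion's ligands are alphabetised independently.
Aluminium is always +3 in its complexes; the anion's ligand charges sum to -5, so the complex anion is 2−.
A 1:1 salt means the cation carries the equal and opposite charge, 2+.
Cation: ligand charges sum to -2; for the ion to be 2+, Ti = +4.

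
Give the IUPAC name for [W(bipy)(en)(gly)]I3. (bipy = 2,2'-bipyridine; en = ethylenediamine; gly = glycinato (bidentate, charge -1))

The 3 iodide counter-ions carry a total charge of -3, so each complex ion is 3+.
Ligand charges: 1×2,2'-bipyridine (neutral), 1×ethylenediamine (neutral), 1×glycinato (-1 each); total -1. So W + (-1) = 3+, giving W = +4.
Ligands are named alphabetically: bipyridine before ethylenediamine before glycinato.

(2,2'-bipyridine)(ethylenediamine)(glycinato)tungsten(IV) iodide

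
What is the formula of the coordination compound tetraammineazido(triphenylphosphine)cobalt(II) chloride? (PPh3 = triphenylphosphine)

[Co(N3)(NH3)4(PPh3)]Cl

Ligands: 4 ammine (NH3, neutral), 1 azido (N3, -1), 1 triphenylphosphine (PPh3, neutral). Ligand charge sum = -1.
With Co in oxidation state +2, the complex ion is [Co...]^1+.
Charge balance with chloride (-1) requires 1 complex ion per 1 chloride.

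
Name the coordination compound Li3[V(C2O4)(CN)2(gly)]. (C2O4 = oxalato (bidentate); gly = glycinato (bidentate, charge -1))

lithium dicyano(glycinato)oxalatovanadate(II)

The 3 lithium counter-ions carry a total charge of +3, so each complex ion is 3−.
Ligand charges: 1×oxalato (-2 each), 2×cyano (-1 each), 1×glycinato (-1 each); total -5. So V + (-5) = 3−, giving V = +2.
Ligands are named alphabetically: cyano before glycinato before oxalato.
The complex ion is anionic, so vanadium takes the -ate form vanadate(II).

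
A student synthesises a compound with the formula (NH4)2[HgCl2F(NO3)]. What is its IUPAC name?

ammonium dichlorofluoronitratomercurate(II)

The 2 ammonium counter-ions carry a total charge of +2, so each complex ion is 2−.
Ligand charges: 1×nitrato (-1 each), 1×fluoro (-1 each), 2×chloro (-1 each); total -4. So Hg + (-4) = 2−, giving Hg = +2.
Ligands are named alphabetically: chloro before fluoro before nitrato.
The complex ion is anionic, so mercury takes the -ate form mercurate(II).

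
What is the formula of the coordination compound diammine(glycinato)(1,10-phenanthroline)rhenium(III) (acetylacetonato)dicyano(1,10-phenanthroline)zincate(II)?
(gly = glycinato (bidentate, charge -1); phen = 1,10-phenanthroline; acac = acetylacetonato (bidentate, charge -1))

[Re(gly)(NH3)2(phen)][Zn(acac)(CN)2(phen)]2

Cation [Re…]: ligand charges -1, Re(III) ⇒ ion charge 2+.
Anion [Zn…]: ligand charges -3, Zn(II) ⇒ ion charge 1−.
One 2+ cation requires 2 of the 1− anion.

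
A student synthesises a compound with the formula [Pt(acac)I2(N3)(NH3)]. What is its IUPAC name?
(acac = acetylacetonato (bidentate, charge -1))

(acetylacetonato)ammineazidodiiodoplatinum(IV)

There is no counter-ion, so the complex is neutral overall.
Ligand charges: 1×azido (-1 each), 2×iodo (-1 each), 1×acetylacetonato (-1 each), 1×ammine (neutral); total -4. So Pt + (-4) = 0, giving Pt = +4.
Ligands are named alphabetically: acetylacetonato before ammine before azido before iodo.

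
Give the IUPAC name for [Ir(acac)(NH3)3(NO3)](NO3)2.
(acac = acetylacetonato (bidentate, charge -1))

(acetylacetonato)triamminenitratoiridium(IV) nitrate

The 2 nitrate counter-ions carry a total charge of -2, so each complex ion is 2+.
Ligand charges: 1×acetylacetonato (-1 each), 1×nitrato (-1 each), 3×ammine (neutral); total -2. So Ir + (-2) = 2+, giving Ir = +4.
Ligands are named alphabetically: acetylacetonato before ammine before nitrato.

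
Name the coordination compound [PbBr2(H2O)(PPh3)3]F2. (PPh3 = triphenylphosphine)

aquadibromotris(triphenylphosphine)lead(IV) fluoride

The 2 fluoride counter-ions carry a total charge of -2, so each complex ion is 2+.
Ligand charges: 1×aqua (neutral), 3×triphenylphosphine (neutral), 2×bromo (-1 each); total -2. So Pb + (-2) = 2+, giving Pb = +4.
Ligands are named alphabetically: aqua before bromo before triphenylphosphine.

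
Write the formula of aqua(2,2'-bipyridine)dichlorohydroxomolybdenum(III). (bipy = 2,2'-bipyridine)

[Mo(bipy)Cl2(H2O)(OH)]

Ligands: 2 chloro (Cl, -1), 1 aqua (H2O, neutral), 1 2,2'-bipyridine (bipy, neutral), 1 hydroxo (OH, -1). Ligand charge sum = -3.
With Mo in oxidation state +3, the complex ion is [Mo...].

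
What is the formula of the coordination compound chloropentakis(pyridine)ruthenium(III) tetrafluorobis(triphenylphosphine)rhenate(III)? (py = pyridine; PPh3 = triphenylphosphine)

[RuCl(py)5][ReF4(PPh3)2]2

Cation [Ru…]: ligand charges -1, Ru(III) ⇒ ion charge 2+.
Anion [Re…]: ligand charges -4, Re(III) ⇒ ion charge 1−.
One 2+ cation requires 2 of the 1− anion.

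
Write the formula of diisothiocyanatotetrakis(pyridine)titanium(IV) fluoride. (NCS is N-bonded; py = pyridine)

Ligands: 2 isothiocyanato (NCS, -1), 4 pyridine (py, neutral). Ligand charge sum = -2.
Charge balance with fluoride (-1) requires 1 complex ion per 2 fluoride.

[Ti(NCS)2(py)4]F2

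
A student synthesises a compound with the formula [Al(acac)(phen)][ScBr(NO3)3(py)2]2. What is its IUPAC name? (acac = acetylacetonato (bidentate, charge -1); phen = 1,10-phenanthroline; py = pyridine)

(acetylacetonato)(1,10-phenanthroline)aluminium(III) bromotrinitratobis(pyridine)scandate(III)

Both ions are complex: the cation is named first with the plain metal name, the anion second with the -ate form; each ion's ligands are alphabetised independently.
Scandium is always +3 in its complexes; the anion's ligand charges sum to -4, so the complex anion is 1−.
With 2 anions per cation, the cation must be 2×1 = 2+.
Cation: ligand charges sum to -1; for the ion to be 2+, Al = +3.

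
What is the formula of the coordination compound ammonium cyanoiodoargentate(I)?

Ligands: 1 cyano (CN, -1), 1 iodo (I, -1). Ligand charge sum = -2.
With Ag in oxidation state +1, the complex ion is [Ag...]^1−.
Charge balance with ammonium (+1) requires 1 complex ion per 1 ammonium.

NH4[Ag(CN)I]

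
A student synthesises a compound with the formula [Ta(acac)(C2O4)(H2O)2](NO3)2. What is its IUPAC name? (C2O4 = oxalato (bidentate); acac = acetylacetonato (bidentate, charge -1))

The 2 nitrate counter-ions carry a total charge of -2, so each complex ion is 2+.
Ligand charges: 1×oxalato (-2 each), 1×acetylacetonato (-1 each), 2×aqua (neutral); total -3. So Ta + (-3) = 2+, giving Ta = +5.
Ligands are named alphabetically: acetylacetonato before aqua before oxalato.

(acetylacetonato)diaquaoxalatotantalum(V) nitrate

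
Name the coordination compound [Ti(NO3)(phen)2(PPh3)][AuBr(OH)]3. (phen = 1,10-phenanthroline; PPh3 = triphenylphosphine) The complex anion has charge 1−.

nitratobis(1,10-phenanthroline)(triphenylphosphine)titanium(IV) bromohydroxoaurate(I)

The complex anion is given as 1−; its ligand charges sum to -2, so Au = +1.
With 3 anions per cation, the cation must be 3×1 = 3+.
Cation: ligand charges sum to -1; for the ion to be 3+, Ti = +4.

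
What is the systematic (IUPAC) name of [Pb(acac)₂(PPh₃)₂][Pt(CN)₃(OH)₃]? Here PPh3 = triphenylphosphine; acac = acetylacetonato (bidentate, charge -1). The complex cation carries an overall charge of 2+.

bis(acetylacetonato)bis(triphenylphosphine)lead(IV) tricyanotrihydroxoplatinate(IV)

Both ions are complex: the cation is named first with the plain metal name, the anion second with the -ate form; each ion's ligands are alphabetised independently.
The complex cation is given as 2+; its ligand charges sum to -2, so Pb = +4.
A 1:1 salt means the anion carries the equal and opposite charge, 2−.
Anion: ligand charges sum to -6; for the ion to be 2−, Pt = +4.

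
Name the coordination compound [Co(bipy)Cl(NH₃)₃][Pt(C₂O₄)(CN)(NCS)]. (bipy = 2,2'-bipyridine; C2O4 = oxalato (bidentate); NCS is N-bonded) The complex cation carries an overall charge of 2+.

Both ions are complex: the cation is named first with the plain metal name, the anion second with the -ate form; each ion's ligands are alphabetised independently.
The complex cation is given as 2+; its ligand charges sum to -1, so Co = +3.
A 1:1 salt means the anion carries the equal and opposite charge, 2−.
Anion: ligand charges sum to -4; for the ion to be 2−, Pt = +2.

triammine(2,2'-bipyridine)chlorocobalt(III) cyanoisothiocyanatooxalatoplatinate(II)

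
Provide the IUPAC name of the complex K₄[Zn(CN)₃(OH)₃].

The 4 potassium counter-ions carry a total charge of +4, so each complex ion is 4−.
Ligand charges: 3×cyano (-1 each), 3×hydroxo (-1 each); total -6. So Zn + (-6) = 4−, giving Zn = +2.
Ligands are named alphabetically: cyano before hydroxo.
The complex ion is anionic, so zinc takes the -ate form zincate(II).

potassium tricyanotrihydroxozincate(II)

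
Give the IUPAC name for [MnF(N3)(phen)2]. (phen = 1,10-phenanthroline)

azidofluorobis(1,10-phenanthroline)manganese(II)

There is no counter-ion, so the complex is neutral overall.
Ligand charges: 2×1,10-phenanthroline (neutral), 1×fluoro (-1 each), 1×azido (-1 each); total -2. So Mn + (-2) = 0, giving Mn = +2.
Ligands are named alphabetically: azido before fluoro before phenanthroline.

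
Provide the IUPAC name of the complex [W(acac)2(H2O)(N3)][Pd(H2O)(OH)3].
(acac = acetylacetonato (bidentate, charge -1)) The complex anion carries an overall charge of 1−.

bis(acetylacetonato)aquaazidotungsten(IV) aquatrihydroxopalladate(II)

Both ions are complex: the cation is named first with the plain metal name, the anion second with the -ate form; each ion's ligands are alphabetised independently.
The complex anion is given as 1−; its ligand charges sum to -3, so Pd = +2.
A 1:1 salt means the cation carries the equal and opposite charge, 1+.
Cation: ligand charges sum to -3; for the ion to be 1+, W = +4.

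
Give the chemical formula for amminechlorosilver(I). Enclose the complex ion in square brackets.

Ligands: 1 chloro (Cl, -1), 1 ammine (NH3, neutral). Ligand charge sum = -1.
With Ag in oxidation state +1, the complex ion is [Ag...].

[AgCl(NH3)]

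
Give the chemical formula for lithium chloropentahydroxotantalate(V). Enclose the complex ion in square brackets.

Ligands: 5 hydroxo (OH, -1), 1 chloro (Cl, -1). Ligand charge sum = -6.
With Ta in oxidation state +5, the complex ion is [Ta...]^1−.
Charge balance with lithium (+1) requires 1 complex ion per 1 lithium.

Li[TaCl(OH)5]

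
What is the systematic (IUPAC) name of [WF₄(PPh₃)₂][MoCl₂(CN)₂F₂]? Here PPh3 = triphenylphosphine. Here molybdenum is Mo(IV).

tetrafluorobis(triphenylphosphine)tungsten(VI) dichlorodicyanodifluoromolybdate(IV)

Mo is given as +4; the anion's ligand charges sum to -6, so the complex anion is 2−.
A 1:1 salt means the cation carries the equal and opposite charge, 2+.
Cation: ligand charges sum to -4; for the ion to be 2+, W = +6.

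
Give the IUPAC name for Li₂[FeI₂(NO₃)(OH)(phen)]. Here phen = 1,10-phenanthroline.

The 2 lithium counter-ions carry a total charge of +2, so each complex ion is 2−.
Ligand charges: 2×iodo (-1 each), 1×nitrato (-1 each), 1×hydroxo (-1 each), 1×1,10-phenanthroline (neutral); total -4. So Fe + (-4) = 2−, giving Fe = +2.
Ligands are named alphabetically: hydroxo before iodo before nitrato before phenanthroline.
The complex ion is anionic, so iron takes the -ate form ferrate(II).

lithium hydroxodiiodonitrato(1,10-phenanthroline)ferrate(II)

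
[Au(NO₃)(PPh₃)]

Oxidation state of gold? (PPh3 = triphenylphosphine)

No counter-ion: the bracketed complex is neutral.
Ligand charges: 1×PPh3 neutral; 1×NO3 = -1; sum -1.
Au + (-1) = 0 ⇒ Au is +1.

+1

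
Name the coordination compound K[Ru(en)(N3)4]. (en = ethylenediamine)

The 1 potassium counter-ion carries a total charge of +1, so each complex ion is 1−.
Ligand charges: 4×azido (-1 each), 1×ethylenediamine (neutral); total -4. So Ru + (-4) = 1−, giving Ru = +3.
The complex ion is anionic, so ruthenium takes the -ate form ruthenate(III).

potassium tetraazido(ethylenediamine)ruthenate(III)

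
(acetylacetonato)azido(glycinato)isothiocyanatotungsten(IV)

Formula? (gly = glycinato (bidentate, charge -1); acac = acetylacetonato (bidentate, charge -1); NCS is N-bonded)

[W(acac)(gly)(N3)(NCS)]

Ligands: 1 azido (N3, -1), 1 glycinato (gly, -1), 1 acetylacetonato (acac, -1), 1 isothiocyanato (NCS, -1). Ligand charge sum = -4.
With W in oxidation state +4, the complex ion is [W...].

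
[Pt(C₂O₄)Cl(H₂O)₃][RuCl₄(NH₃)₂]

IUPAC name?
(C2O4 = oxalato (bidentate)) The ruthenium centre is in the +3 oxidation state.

triaquachlorooxalatoplatinum(IV) diamminetetrachlororuthenate(III)

Ru is given as +3; the anion's ligand charges sum to -4, so the complex anion is 1−.
A 1:1 salt means the cation carries the equal and opposite charge, 1+.
Cation: ligand charges sum to -3; for the ion to be 1+, Pt = +4.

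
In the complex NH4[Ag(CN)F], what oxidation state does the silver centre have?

1 ammonium outside the brackets (+1 each) → the complex ion is 1−.
Ligand charges: 1×CN = -1; 1×F = -1; sum -2.
Ag + (-2) = 1− ⇒ Ag is +1.

+1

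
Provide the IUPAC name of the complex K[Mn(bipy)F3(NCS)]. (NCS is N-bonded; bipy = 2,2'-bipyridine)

potassium (2,2'-bipyridine)trifluoroisothiocyanatomanganate(III)

The 1 potassium counter-ion carries a total charge of +1, so each complex ion is 1−.
Ligand charges: 1×isothiocyanato (-1 each), 1×2,2'-bipyridine (neutral), 3×fluoro (-1 each); total -4. So Mn + (-4) = 1−, giving Mn = +3.
The complex ion is anionic, so manganese takes the -ate form manganate(III).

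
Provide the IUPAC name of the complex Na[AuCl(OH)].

sodium chlorohydroxoaurate(I)

The 1 sodium counter-ion carries a total charge of +1, so each complex ion is 1−.
Ligand charges: 1×hydroxo (-1 each), 1×chloro (-1 each); total -2. So Au + (-2) = 1−, giving Au = +1.
Ligands are named alphabetically: chloro before hydroxo.
The complex ion is anionic, so gold takes the -ate form aurate(I).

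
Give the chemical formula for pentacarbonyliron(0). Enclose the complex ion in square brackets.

Ligands: 5 carbonyl (CO, neutral). Ligand charge sum = 0.
With Fe in oxidation state 0, the complex ion is [Fe...].

[Fe(CO)5]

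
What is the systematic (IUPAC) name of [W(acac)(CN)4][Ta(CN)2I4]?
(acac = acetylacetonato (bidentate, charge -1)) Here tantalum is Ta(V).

(acetylacetonato)tetracyanotungsten(VI) dicyanotetraiodotantalate(V)

Ta is given as +5; the anion's ligand charges sum to -6, so the complex anion is 1−.
A 1:1 salt means the cation carries the equal and opposite charge, 1+.
Cation: ligand charges sum to -5; for the ion to be 1+, W = +6.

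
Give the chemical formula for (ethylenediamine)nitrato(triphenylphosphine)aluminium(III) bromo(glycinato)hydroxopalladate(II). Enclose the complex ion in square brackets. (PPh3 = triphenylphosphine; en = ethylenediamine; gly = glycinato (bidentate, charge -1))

[Al(en)(NO3)(PPh3)][PdBr(gly)(OH)]2

Cation [Al…]: ligand charges -1, Al(III) ⇒ ion charge 2+.
Anion [Pd…]: ligand charges -3, Pd(II) ⇒ ion charge 1−.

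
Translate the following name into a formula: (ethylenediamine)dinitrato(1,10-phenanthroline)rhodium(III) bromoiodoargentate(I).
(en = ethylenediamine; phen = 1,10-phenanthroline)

[Rh(en)(NO3)2(phen)][AgBrI]

Cation [Rh…]: ligand charges -2, Rh(III) ⇒ ion charge 1+.
Anion [Ag…]: ligand charges -2, Ag(I) ⇒ ion charge 1−.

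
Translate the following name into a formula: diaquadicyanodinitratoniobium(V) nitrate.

Ligands: 2 cyano (CN, -1), 2 nitrato (NO3, -1), 2 aqua (H2O, neutral). Ligand charge sum = -4.
With Nb in oxidation state +5, the complex ion is [Nb...]^1+.
Charge balance with nitrate (-1) requires 1 complex ion per 1 nitrate.

[Nb(CN)2(H2O)2(NO3)2]NO3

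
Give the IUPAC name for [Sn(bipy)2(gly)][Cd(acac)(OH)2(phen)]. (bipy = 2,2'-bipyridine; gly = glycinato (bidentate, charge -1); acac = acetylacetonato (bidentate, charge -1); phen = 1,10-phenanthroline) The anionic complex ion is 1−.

The complex anion is given as 1−; its ligand charges sum to -3, so Cd = +2.
A 1:1 salt means the cation carries the equal and opposite charge, 1+.
Cation: ligand charges sum to -1; for the ion to be 1+, Sn = +2.

bis(2,2'-bipyridine)(glycinato)tin(II) (acetylacetonato)dihydroxo(1,10-phenanthroline)cadmate(II)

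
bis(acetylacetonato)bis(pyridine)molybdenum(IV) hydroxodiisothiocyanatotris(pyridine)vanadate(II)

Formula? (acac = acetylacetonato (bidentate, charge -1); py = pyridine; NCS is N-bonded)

[Mo(acac)2(py)2][V(NCS)2(OH)(py)3]2

Cation [Mo…]: ligand charges -2, Mo(IV) ⇒ ion charge 2+.
Anion [V…]: ligand charges -3, V(II) ⇒ ion charge 1−.
One 2+ cation requires 2 of the 1− anion.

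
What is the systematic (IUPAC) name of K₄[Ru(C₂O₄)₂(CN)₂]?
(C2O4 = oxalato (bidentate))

The 4 potassium counter-ions carry a total charge of +4, so each complex ion is 4−.
Ligand charges: 2×oxalato (-2 each), 2×cyano (-1 each); total -6. So Ru + (-6) = 4−, giving Ru = +2.
Ligands are named alphabetically: cyano before oxalato.
The complex ion is anionic, so ruthenium takes the -ate form ruthenate(II).

potassium dicyanodioxalatoruthenate(II)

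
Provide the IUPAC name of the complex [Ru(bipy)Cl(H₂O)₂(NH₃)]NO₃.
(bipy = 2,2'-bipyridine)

amminediaqua(2,2'-bipyridine)chlororuthenium(II) nitrate

The 1 nitrate counter-ion carries a total charge of -1, so each complex ion is 1+.
Ligand charges: 1×chloro (-1 each), 1×2,2'-bipyridine (neutral), 1×ammine (neutral), 2×aqua (neutral); total -1. So Ru + (-1) = 1+, giving Ru = +2.
Ligands are named alphabetically: ammine before aqua before bipyridine before chloro.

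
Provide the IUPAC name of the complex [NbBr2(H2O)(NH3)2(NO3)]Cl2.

diammineaquadibromonitratoniobium(V) chloride

The 2 chloride counter-ions carry a total charge of -2, so each complex ion is 2+.
Ligand charges: 1×aqua (neutral), 2×bromo (-1 each), 2×ammine (neutral), 1×nitrato (-1 each); total -3. So Nb + (-3) = 2+, giving Nb = +5.
Ligands are named alphabetically: ammine before aqua before bromo before nitrato.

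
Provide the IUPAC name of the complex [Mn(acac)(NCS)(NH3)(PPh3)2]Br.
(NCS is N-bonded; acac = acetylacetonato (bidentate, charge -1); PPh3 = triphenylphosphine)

The 1 bromide counter-ion carries a total charge of -1, so each complex ion is 1+.
Ligand charges: 1×isothiocyanato (-1 each), 1×ammine (neutral), 1×acetylacetonato (-1 each), 2×triphenylphosphine (neutral); total -2. So Mn + (-2) = 1+, giving Mn = +3.
Ligands are named alphabetically: acetylacetonato before ammine before isothiocyanato before triphenylphosphine.

(acetylacetonato)ammineisothiocyanatobis(triphenylphosphine)manganese(III) bromide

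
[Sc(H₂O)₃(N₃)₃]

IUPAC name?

triaquatriazidoscandium(III)

There is no counter-ion, so the complex is neutral overall.
Ligand charges: 3×azido (-1 each), 3×aqua (neutral); total -3. So Sc + (-3) = 0, giving Sc = +3.
Ligands are named alphabetically: aqua before azido.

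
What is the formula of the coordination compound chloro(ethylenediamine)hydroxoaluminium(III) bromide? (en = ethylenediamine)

[AlCl(en)(OH)]Br

Ligands: 1 hydroxo (OH, -1), 1 chloro (Cl, -1), 1 ethylenediamine (en, neutral). Ligand charge sum = -2.
With Al in oxidation state +3, the complex ion is [Al...]^1+.
Charge balance with bromide (-1) requires 1 complex ion per 1 bromide.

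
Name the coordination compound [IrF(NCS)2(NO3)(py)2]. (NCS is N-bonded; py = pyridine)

There is no counter-ion, so the complex is neutral overall.
Ligand charges: 2×isothiocyanato (-1 each), 1×nitrato (-1 each), 1×fluoro (-1 each), 2×pyridine (neutral); total -4. So Ir + (-4) = 0, giving Ir = +4.
Ligands are named alphabetically: fluoro before isothiocyanato before nitrato before pyridine.

fluorodiisothiocyanatonitratobis(pyridine)iridium(IV)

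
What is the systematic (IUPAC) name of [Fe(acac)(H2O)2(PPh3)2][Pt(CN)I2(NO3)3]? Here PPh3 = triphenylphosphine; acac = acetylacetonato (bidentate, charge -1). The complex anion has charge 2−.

Both ions are complex: the cation is named first with the plain metal name, the anion second with the -ate form; each ion's ligands are alphabetised independently.
The complex anion is given as 2−; its ligand charges sum to -6, so Pt = +4.
A 1:1 salt means the cation carries the equal and opposite charge, 2+.
Cation: ligand charges sum to -1; for the ion to be 2+, Fe = +3.

(acetylacetonato)diaquabis(triphenylphosphine)iron(III) cyanodiiodotrinitratoplatinate(IV)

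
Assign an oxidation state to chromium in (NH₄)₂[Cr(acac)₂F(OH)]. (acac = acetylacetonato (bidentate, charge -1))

+2

2 ammonium outside the brackets (+1 each) → the complex ion is 2−.
Ligand charges: 2×acac = -2; 1×OH = -1; 1×F = -1; sum -4.
Cr + (-4) = 2− ⇒ Cr is +2.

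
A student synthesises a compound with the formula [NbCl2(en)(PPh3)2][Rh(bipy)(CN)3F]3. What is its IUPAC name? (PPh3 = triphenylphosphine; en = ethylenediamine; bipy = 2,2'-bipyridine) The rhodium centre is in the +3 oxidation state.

Both ions are complex: the cation is named first with the plain metal name, the anion second with the -ate form; each ion's ligands are alphabetised independently.
Rh is given as +3; the anion's ligand charges sum to -4, so the complex anion is 1−.
With 3 anions per cation, the cation must be 3×1 = 3+.
Cation: ligand charges sum to -2; for the ion to be 3+, Nb = +5.

dichloro(ethylenediamine)bis(triphenylphosphine)niobium(V) (2,2'-bipyridine)tricyanofluororhodate(III)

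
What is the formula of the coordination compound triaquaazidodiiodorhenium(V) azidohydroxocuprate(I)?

Cation [Re…]: ligand charges -3, Re(V) ⇒ ion charge 2+.
Anion [Cu…]: ligand charges -2, Cu(I) ⇒ ion charge 1−.
One 2+ cation requires 2 of the 1− anion.

[Re(H2O)3I2(N3)][Cu(N3)(OH)]2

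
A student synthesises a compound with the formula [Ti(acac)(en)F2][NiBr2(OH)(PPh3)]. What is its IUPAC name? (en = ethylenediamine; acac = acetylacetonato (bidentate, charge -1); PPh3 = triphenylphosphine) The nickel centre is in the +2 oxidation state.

Ni is given as +2; the anion's ligand charges sum to -3, so the complex anion is 1−.
A 1:1 salt means the cation carries the equal and opposite charge, 1+.
Cation: ligand charges sum to -3; for the ion to be 1+, Ti = +4.

(acetylacetonato)(ethylenediamine)difluorotitanium(IV) dibromohydroxo(triphenylphosphine)nickelate(II)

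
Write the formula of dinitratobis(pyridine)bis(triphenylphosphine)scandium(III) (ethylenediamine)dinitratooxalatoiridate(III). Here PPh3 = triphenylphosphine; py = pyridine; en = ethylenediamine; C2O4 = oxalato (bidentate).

Cation [Sc…]: ligand charges -2, Sc(III) ⇒ ion charge 1+.
Anion [Ir…]: ligand charges -4, Ir(III) ⇒ ion charge 1−.
One 1+ cation balances one 1− anion.

[Sc(NO3)2(PPh3)2(py)2][Ir(C2O4)(en)(NO3)2]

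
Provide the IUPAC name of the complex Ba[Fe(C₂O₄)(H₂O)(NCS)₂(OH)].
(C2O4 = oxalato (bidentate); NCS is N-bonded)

The 1 barium counter-ion carries a total charge of +2, so each complex ion is 2−.
Ligand charges: 1×oxalato (-2 each), 2×isothiocyanato (-1 each), 1×hydroxo (-1 each), 1×aqua (neutral); total -5. So Fe + (-5) = 2−, giving Fe = +3.
Ligands are named alphabetically: aqua before hydroxo before isothiocyanato before oxalato.
The complex ion is anionic, so iron takes the -ate form ferrate(III).

barium aquahydroxodiisothiocyanatooxalatoferrate(III)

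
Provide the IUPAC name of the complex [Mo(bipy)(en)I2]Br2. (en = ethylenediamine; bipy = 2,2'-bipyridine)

The 2 bromide counter-ions carry a total charge of -2, so each complex ion is 2+.
Ligand charges: 1×ethylenediamine (neutral), 1×2,2'-bipyridine (neutral), 2×iodo (-1 each); total -2. So Mo + (-2) = 2+, giving Mo = +4.
Ligands are named alphabetically: bipyridine before ethylenediamine before iodo.

(2,2'-bipyridine)(ethylenediamine)diiodomolybdenum(IV) bromide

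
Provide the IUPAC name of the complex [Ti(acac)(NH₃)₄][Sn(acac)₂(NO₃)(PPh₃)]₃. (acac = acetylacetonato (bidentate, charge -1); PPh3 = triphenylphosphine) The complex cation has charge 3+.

The complex cation is given as 3+; its ligand charges sum to -1, so Ti = +4.
With 3 anions per cation, each anion must be 3/3 = 1−.
Anion: ligand charges sum to -3; for the ion to be 1−, Sn = +2.

(acetylacetonato)tetraamminetitanium(IV) bis(acetylacetonato)nitrato(triphenylphosphine)stannate(II)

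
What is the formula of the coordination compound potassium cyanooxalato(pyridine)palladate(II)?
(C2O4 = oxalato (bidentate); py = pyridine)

K[Pd(C2O4)(CN)(py)]

Ligands: 1 oxalato (C2O4, -2), 1 pyridine (py, neutral), 1 cyano (CN, -1). Ligand charge sum = -3.
With Pd in oxidation state +2, the complex ion is [Pd...]^1−.
Charge balance with potassium (+1) requires 1 complex ion per 1 potassium.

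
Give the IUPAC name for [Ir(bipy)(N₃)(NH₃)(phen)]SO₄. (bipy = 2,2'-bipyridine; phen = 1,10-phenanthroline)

ammineazido(2,2'-bipyridine)(1,10-phenanthroline)iridium(III) sulfate

The 1 sulfate counter-ion carries a total charge of -2, so each complex ion is 2+.
Ligand charges: 1×2,2'-bipyridine (neutral), 1×ammine (neutral), 1×1,10-phenanthroline (neutral), 1×azido (-1 each); total -1. So Ir + (-1) = 2+, giving Ir = +3.
Ligands are named alphabetically: ammine before azido before bipyridine before phenanthroline.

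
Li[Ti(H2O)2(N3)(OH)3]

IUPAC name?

lithium diaquaazidotrihydroxotitanate(III)

The 1 lithium counter-ion carries a total charge of +1, so each complex ion is 1−.
Ligand charges: 3×hydroxo (-1 each), 2×aqua (neutral), 1×azido (-1 each); total -4. So Ti + (-4) = 1−, giving Ti = +3.
Ligands are named alphabetically: aqua before azido before hydroxo.
The complex ion is anionic, so titanium takes the -ate form titanate(III).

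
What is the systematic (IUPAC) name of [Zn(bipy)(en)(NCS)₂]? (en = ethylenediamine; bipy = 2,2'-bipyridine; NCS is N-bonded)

There is no counter-ion, so the complex is neutral overall.
Ligand charges: 1×ethylenediamine (neutral), 1×2,2'-bipyridine (neutral), 2×isothiocyanato (-1 each); total -2. So Zn + (-2) = 0, giving Zn = +2.
Ligands are named alphabetically: bipyridine before ethylenediamine before isothiocyanato.

(2,2'-bipyridine)(ethylenediamine)diisothiocyanatozinc(II)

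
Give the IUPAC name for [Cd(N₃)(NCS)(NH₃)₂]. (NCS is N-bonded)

There is no counter-ion, so the complex is neutral overall.
Ligand charges: 1×isothiocyanato (-1 each), 2×ammine (neutral), 1×azido (-1 each); total -2. So Cd + (-2) = 0, giving Cd = +2.
Ligands are named alphabetically: ammine before azido before isothiocyanato.

diammineazidoisothiocyanatocadmium(II)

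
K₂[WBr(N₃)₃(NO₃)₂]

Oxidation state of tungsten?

2 potassium outside the brackets (+1 each) → the complex ion is 2−.
Ligand charges: 2×NO3 = -2; 3×N3 = -3; 1×Br = -1; sum -6.
W + (-6) = 2− ⇒ W is +4.

+4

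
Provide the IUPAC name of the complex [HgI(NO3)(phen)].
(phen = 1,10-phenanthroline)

There is no counter-ion, so the complex is neutral overall.
Ligand charges: 1×nitrato (-1 each), 1×1,10-phenanthroline (neutral), 1×iodo (-1 each); total -2. So Hg + (-2) = 0, giving Hg = +2.
Ligands are named alphabetically: iodo before nitrato before phenanthroline.

iodonitrato(1,10-phenanthroline)mercury(II)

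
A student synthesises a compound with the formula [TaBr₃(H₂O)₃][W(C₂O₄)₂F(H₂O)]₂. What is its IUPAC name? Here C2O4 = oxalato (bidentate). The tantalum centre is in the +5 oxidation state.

triaquatribromotantalum(V) aquafluorodioxalatotungstate(IV)

Both ions are complex: the cation is named first with the plain metal name, the anion second with the -ate form; each ion's ligands are alphabetised independently.
Ta is given as +5; the cation's ligand charges sum to -3, so the complex cation is 2+.
With 2 anions per cation, each anion must be 2/2 = 1−.
Anion: ligand charges sum to -5; for the ion to be 1−, W = +4.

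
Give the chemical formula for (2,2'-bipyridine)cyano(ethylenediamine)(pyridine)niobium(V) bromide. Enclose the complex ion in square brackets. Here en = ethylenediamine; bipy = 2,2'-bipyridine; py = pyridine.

Ligands: 1 cyano (CN, -1), 1 ethylenediamine (en, neutral), 1 2,2'-bipyridine (bipy, neutral), 1 pyridine (py, neutral). Ligand charge sum = -1.
With Nb in oxidation state +5, the complex ion is [Nb...]^4+.
Charge balance with bromide (-1) requires 1 complex ion per 4 bromide.

[Nb(bipy)(CN)(en)(py)]Br4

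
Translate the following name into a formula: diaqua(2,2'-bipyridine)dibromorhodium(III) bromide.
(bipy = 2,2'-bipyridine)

Ligands: 1 2,2'-bipyridine (bipy, neutral), 2 aqua (H2O, neutral), 2 bromo (Br, -1). Ligand charge sum = -2.
Charge balance with bromide (-1) requires 1 complex ion per 1 bromide.

[Rh(bipy)Br2(H2O)2]Br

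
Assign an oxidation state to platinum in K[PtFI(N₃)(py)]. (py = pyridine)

+2

1 potassium outside the brackets (+1 each) → the complex ion is 1−.
Ligand charges: 1×py neutral; 1×F = -1; 1×I = -1; 1×N3 = -1; sum -3.
Pt + (-3) = 1− ⇒ Pt is +2.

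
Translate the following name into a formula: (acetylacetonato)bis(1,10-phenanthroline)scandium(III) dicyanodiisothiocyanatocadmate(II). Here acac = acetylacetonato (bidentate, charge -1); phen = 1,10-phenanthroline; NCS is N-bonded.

Cation [Sc…]: ligand charges -1, Sc(III) ⇒ ion charge 2+.
Anion [Cd…]: ligand charges -4, Cd(II) ⇒ ion charge 2−.
One 2+ cation balances one 2− anion.

[Sc(acac)(phen)2][Cd(CN)2(NCS)2]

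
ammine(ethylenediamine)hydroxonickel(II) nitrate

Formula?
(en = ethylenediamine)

Ligands: 1 ethylenediamine (en, neutral), 1 hydroxo (OH, -1), 1 ammine (NH3, neutral). Ligand charge sum = -1.
Charge balance with nitrate (-1) requires 1 complex ion per 1 nitrate.

[Ni(en)(NH3)(OH)]NO3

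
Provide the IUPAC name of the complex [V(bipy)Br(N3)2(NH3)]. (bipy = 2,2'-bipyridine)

There is no counter-ion, so the complex is neutral overall.
Ligand charges: 1×ammine (neutral), 2×azido (-1 each), 1×2,2'-bipyridine (neutral), 1×bromo (-1 each); total -3. So V + (-3) = 0, giving V = +3.
Ligands are named alphabetically: ammine before azido before bipyridine before bromo.

amminediazido(2,2'-bipyridine)bromovanadium(III)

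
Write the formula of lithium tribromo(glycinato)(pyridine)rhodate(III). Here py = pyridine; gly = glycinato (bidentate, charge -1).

Ligands: 1 pyridine (py, neutral), 1 glycinato (gly, -1), 3 bromo (Br, -1). Ligand charge sum = -4.
Charge balance with lithium (+1) requires 1 complex ion per 1 lithium.

Li[RhBr3(gly)(py)]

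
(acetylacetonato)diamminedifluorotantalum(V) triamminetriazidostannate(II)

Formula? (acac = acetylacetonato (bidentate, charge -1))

[Ta(acac)F2(NH3)2][Sn(N3)3(NH3)3]2

Cation [Ta…]: ligand charges -3, Ta(V) ⇒ ion charge 2+.
Anion [Sn…]: ligand charges -3, Sn(II) ⇒ ion charge 1−.
One 2+ cation requires 2 of the 1− anion.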